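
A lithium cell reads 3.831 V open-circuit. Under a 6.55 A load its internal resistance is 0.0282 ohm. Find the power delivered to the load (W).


Step 1: V_terminal = OCV - I*R = 3.831 - 6.55 * 0.0282 = 3.6463 V
Step 2: P_out = V_terminal * I = 3.6463 * 6.55 = 23.88 W

23.88 W


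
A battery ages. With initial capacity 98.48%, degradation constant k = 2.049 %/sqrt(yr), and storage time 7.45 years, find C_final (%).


Step 1: sqrt(7.45 yr) = 2.7295
Step 2: drop = 2.049 * 2.7295 = 5.5927
Step 3: C_final = 98.48 - 5.5927 = 92.89%

92.89%


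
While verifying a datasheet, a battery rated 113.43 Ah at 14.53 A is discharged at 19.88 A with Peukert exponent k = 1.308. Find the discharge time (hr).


Step 1: t_rated = C / I_rated = 113.43 / 14.53 = 7.8066 hr
Step 2: ratio = 14.53 / 19.88 = 0.73089
Step 3: ratio^k = 0.73089^1.308 = 0.66362
Step 4: t = t_rated * ratio^k = 7.8066 * 0.66362 = 5.181 hr

5.181 hr


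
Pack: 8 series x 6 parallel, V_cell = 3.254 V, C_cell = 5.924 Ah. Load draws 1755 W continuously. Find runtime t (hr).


Step 1: E_pack = Ns * V_cell * Np * C_cell = 8 * 3.254 * 6 * 5.924 = 925.28 Wh
Step 2: t = E_pack / P = 925.28 / 1755 = 0.5272 hr

0.5272 hr


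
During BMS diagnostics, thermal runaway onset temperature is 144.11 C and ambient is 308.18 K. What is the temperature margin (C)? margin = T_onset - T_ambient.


Convert: T_ambient = 308.18 K = 35.03 C
margin = 144.11 - 35.03 = 109.08 C

109.08 C


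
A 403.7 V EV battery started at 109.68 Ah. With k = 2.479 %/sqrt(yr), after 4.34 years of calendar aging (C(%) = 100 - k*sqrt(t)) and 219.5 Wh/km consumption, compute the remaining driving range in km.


Step 1: capacity retention = 100 - 2.479 * sqrt(4.34) = 100 - 2.479 * 2.0833 = 94.835%
Step 2: C_now = 109.68 * 94.835/100 = 104.02 Ah
Step 3: E_pack = V * C_now = 403.7 * 104.02 = 41993 Wh
Step 4: range = E_pack / consumption = 41993 / 219.5 = 191.3 km

191.3 km


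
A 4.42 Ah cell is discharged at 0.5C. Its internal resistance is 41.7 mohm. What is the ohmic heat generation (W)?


Convert: R = 41.7 mohm = 0.0417 ohm
Step 1: I = C_rate * capacity = 0.5 * 4.42 = 2.21 A
Step 2: Q = I^2 * R = 2.21^2 * 0.0417 = 4.8841 * 0.0417 = 0.2037 W

0.2037 W


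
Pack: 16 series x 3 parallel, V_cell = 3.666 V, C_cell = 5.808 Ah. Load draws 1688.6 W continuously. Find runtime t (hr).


Step 1: E_pack = Ns * V_cell * Np * C_cell = 16 * 3.666 * 3 * 5.808 = 1022 Wh
Step 2: t = E_pack / P = 1022 / 1688.6 = 0.6052 hr

0.6052 hr


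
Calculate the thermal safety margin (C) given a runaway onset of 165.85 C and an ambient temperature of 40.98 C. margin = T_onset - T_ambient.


Safety margin = 165.85 C - 40.98 C = 124.87 C

124.87 C


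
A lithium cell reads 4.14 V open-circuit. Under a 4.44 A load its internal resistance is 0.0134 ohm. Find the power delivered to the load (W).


Step 1: V_terminal = OCV - I*R = 4.14 - 4.44 * 0.0134 = 4.0805 V
Step 2: P_out = V_terminal * I = 4.0805 * 4.44 = 18.12 W

18.12 W


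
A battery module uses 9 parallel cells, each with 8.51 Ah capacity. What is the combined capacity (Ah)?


Parallel capacities add: 9 * 8.51 Ah = 76.59 Ah

76.59 Ah


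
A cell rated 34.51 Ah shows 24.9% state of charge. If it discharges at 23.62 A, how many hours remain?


Step 1: remaining = SOC/100 * C_total = 24.9/100 * 34.51 = 8.593 Ah
Step 2: t = remaining / I = 8.593 / 23.62 = 0.3638 hr

0.3638 hr


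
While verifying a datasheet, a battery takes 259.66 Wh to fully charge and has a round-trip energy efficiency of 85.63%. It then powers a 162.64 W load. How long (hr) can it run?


Step 1: E_discharge = eta/100 * E_charge = 85.63/100 * 259.66 = 222.35 Wh
Step 2: t = E_discharge / P = 222.35 / 162.64 = 1.367 hr

1.367 hr


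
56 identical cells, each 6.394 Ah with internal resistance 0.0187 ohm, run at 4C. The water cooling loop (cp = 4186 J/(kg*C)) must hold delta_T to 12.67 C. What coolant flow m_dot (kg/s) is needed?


Step 1: I = 4 * 6.394 = 25.576 A
Step 2: Q_cell = I^2 * R = 25.576^2 * 0.0187 = 12.232 W
Step 3: Q_total = 56 * 12.232 = 684.99 W
Step 4: m_dot = Q_total / (cp * dT) = 684.99 / (4186 * 12.67) = 0.01292 kg/s

0.01292 kg/s


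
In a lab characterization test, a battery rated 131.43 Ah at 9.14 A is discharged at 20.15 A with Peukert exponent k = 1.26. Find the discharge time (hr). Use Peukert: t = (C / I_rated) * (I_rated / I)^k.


Step 1: t_rated = C / I_rated = 131.43 / 9.14 = 14.38 hr
Step 2: ratio = 9.14 / 20.15 = 0.4536
Step 3: ratio^k = 0.4536^1.26 = 0.36932
Step 4: t = t_rated * ratio^k = 14.38 * 0.36932 = 5.311 hr

5.311 hr


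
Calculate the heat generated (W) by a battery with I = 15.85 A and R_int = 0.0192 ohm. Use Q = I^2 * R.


I^2 = 251.22
Q = 251.22 * 0.0192 = 4.823 W

4.823 W


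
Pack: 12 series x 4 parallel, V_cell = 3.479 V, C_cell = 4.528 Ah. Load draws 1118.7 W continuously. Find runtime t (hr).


Step 1: E_pack = Ns * V_cell * Np * C_cell = 12 * 3.479 * 4 * 4.528 = 756.14 Wh
Step 2: t = E_pack / P = 756.14 / 1118.7 = 0.6759 hr

0.6759 hr


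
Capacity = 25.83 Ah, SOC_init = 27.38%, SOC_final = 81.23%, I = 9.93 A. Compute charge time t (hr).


Step 1: dSOC = 81.23% - 27.38% = 53.85%
Step 2: delta_Ah = 25.83 * 53.85 / 100 = 13.909 Ah
Step 3: t = 13.909 / 9.93 = 1.401 hr

1.401 hr


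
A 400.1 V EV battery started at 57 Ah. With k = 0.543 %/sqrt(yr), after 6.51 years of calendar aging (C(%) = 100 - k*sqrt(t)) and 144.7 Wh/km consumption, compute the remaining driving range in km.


Step 1: capacity retention = 100 - 0.543 * sqrt(6.51) = 100 - 0.543 * 2.5515 = 98.615%
Step 2: C_now = 57 * 98.615/100 = 56.211 Ah
Step 3: E_pack = V * C_now = 400.1 * 56.211 = 22490 Wh
Step 4: range = E_pack / consumption = 22490 / 144.7 = 155.4 km

155.4 km


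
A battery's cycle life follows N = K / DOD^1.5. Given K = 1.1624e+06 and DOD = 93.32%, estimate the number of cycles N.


Step 1: DOD^1.5 = 93.32^1.5 = 901.49
Step 2: N = 1.1624e+06 / 901.49 = 1289 cycles

1289 cycles


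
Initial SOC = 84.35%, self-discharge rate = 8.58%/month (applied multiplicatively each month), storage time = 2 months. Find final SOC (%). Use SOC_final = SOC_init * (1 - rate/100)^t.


decay = (1 - 8.58/100)^2 = 0.83576
SOC_final = 84.35 * 0.83576 = 70.50%

70.50%


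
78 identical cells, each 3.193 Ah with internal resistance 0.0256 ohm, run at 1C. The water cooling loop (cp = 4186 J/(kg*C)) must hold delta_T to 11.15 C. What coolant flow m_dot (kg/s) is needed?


Step 1: I = 1 * 3.193 = 3.193 A
Step 2: Q_cell = I^2 * R = 3.193^2 * 0.0256 = 0.261 W
Step 3: Q_total = 78 * 0.261 = 20.358 W
Step 4: m_dot = Q_total / (cp * dT) = 20.358 / (4186 * 11.15) = 4.362e-04 kg/s

4.362e-04 kg/s


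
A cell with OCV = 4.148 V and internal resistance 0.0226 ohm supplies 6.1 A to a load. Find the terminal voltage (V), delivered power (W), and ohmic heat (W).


Step 1: V_terminal = OCV - I*R = 4.148 - 6.1 * 0.0226 = 4.0101 V
Step 2: P_out = V_terminal * I = 4.0101 * 6.1 = 24.46 W
Step 3: Q = I^2 * R = 6.1^2 * 0.0226 = 0.8409 W

V=4.0101 V, P=24.46 W, Q=0.8409 W


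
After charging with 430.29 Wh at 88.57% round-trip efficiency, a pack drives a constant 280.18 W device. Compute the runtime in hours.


Step 1: E_discharge = eta/100 * E_charge = 88.57/100 * 430.29 = 381.11 Wh
Step 2: t = E_discharge / P = 381.11 / 280.18 = 1.360 hr

1.360 hr


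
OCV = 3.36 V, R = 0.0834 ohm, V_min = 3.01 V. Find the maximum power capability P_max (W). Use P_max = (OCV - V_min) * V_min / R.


P_max = (OCV - V_min) * V_min / R = (3.36 - 3.01) * 3.01 / 0.0834 = 0.35 * 3.01 / 0.0834 = 12.63 W

12.63 W


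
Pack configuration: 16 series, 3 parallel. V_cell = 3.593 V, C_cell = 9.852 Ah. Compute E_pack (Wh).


E = Ns * Vcell * Np * Ccell = 16 * 3.593 * 3 * 9.852 = 1699 Wh

1699 Wh


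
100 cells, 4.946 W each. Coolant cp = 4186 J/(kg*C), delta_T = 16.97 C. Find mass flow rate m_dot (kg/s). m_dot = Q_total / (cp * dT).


Q_total = 100 * 4.946 = 494.6 W
m_dot = Q_total / (cp * dT) = 494.6 / (4186 * 16.97) = 0.006963 kg/s

0.006963 kg/s


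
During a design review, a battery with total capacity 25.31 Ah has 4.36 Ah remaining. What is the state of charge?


SOC% = 4.36 / 25.31 * 100 = 17.23%

17.23%


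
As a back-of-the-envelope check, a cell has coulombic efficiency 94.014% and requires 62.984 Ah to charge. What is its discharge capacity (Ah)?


Q_dis = eta/100 * Q_chg = 94.014/100 * 62.984 = 59.21 Ah

59.21 Ah


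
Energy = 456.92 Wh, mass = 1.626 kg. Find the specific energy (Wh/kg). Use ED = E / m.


ED = E / m = 456.92 / 1.626 = 281.0 Wh/kg

281.0 Wh/kg


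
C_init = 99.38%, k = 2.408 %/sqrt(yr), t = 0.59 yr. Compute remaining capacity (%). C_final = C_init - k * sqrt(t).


Step 1: sqrt(0.59 yr) = 0.76811
Step 2: drop = 2.408 * 0.76811 = 1.8496
Step 3: C_final = 99.38 - 1.8496 = 97.53%

97.53%


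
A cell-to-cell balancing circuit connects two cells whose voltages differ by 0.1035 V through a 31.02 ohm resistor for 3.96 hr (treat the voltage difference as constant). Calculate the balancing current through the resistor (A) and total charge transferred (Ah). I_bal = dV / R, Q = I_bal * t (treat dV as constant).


I_bal = dV / R = 0.1035 / 31.02 = 0.0033366 A
Q = I_bal * t = 0.0033366 * 3.96 = 0.01321 Ah

I=0.0033366 A, Q=0.01321 Ah


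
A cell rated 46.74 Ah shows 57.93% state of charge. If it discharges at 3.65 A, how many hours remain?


Step 1: remaining = SOC/100 * C_total = 57.93/100 * 46.74 = 27.076 Ah
Step 2: t = remaining / I = 27.076 / 3.65 = 7.418 hr

7.418 hr


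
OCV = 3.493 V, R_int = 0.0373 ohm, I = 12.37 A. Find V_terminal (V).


IR drop = 12.37 * 0.0373 = 0.4614 V
V = 3.493 - 0.4614 = 3.032 V

3.032 V


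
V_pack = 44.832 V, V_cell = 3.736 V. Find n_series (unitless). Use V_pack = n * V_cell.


Rearranging: n = V_pack / V_cell = 44.832 / 3.736 = 12 cells

12


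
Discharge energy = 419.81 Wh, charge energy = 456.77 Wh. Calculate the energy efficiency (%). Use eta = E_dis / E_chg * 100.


Round-trip efficiency = 419.81/456.77 * 100% = 91.91%

91.91%


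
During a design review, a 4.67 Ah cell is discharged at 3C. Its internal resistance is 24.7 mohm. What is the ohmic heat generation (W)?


Convert: R = 24.7 mohm = 0.0247 ohm
Step 1: I = C_rate * capacity = 3 * 4.67 = 14.01 A
Step 2: Q = I^2 * R = 14.01^2 * 0.0247 = 196.28 * 0.0247 = 4.848 W

4.848 W


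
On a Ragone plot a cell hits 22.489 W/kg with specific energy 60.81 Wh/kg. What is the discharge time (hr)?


t = E / P = 60.81 / 22.489 = 2.704 hr

2.704 hr


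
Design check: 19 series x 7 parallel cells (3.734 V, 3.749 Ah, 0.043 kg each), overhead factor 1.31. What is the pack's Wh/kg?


Step 1: V_pack = 19 * 3.734 = 70.946 V
Step 2: C_pack = 7 * 3.749 = 26.243 Ah
Step 3: E_pack = V_pack * C_pack = 70.946 * 26.243 = 1861.8 Wh
Step 4: m_pack = 19 * 7 * 0.043 * 1.31 = 7.4919 kg
Step 5: ED = E_pack / m_pack = 1861.8 / 7.4919 = 248.5 Wh/kg

248.5 Wh/kg


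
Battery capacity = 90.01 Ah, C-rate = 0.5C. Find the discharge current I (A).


I = C_rate * capacity = 0.5 * 90.01 = 45.005 A

45.005 A


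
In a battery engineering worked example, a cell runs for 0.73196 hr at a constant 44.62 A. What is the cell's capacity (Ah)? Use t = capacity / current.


C = I * t = 44.62 * 0.73196 = 32.66 Ah

32.66 Ah


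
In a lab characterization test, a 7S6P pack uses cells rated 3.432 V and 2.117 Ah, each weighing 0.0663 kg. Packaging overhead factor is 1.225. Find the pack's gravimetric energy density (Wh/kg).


Step 1: V_pack = 7 * 3.432 = 24.024 V
Step 2: C_pack = 6 * 2.117 = 12.702 Ah
Step 3: E_pack = V_pack * C_pack = 24.024 * 12.702 = 305.15 Wh
Step 4: m_pack = 7 * 6 * 0.0663 * 1.225 = 3.4111 kg
Step 5: ED = E_pack / m_pack = 305.15 / 3.4111 = 89.46 Wh/kg

89.46 Wh/kg


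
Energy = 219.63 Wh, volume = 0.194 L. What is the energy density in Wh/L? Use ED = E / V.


ED = E / V = 219.63 / 0.194 = 1132 Wh/L

1132 Wh/L


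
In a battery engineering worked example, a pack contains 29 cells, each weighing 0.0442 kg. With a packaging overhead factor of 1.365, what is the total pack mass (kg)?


m_pack = n * m_cell * overhead = 29 * 0.0442 * 1.365 = 1.750 kg

1.750 kg


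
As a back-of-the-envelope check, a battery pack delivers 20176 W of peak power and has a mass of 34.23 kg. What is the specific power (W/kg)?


SP = P / m = 20176 / 34.23 = 589.4 W/kg

589.4 W/kg


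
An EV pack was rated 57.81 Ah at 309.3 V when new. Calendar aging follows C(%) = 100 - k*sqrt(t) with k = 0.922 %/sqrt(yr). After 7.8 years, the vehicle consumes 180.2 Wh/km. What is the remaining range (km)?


Step 1: capacity retention = 100 - 0.922 * sqrt(7.8) = 100 - 0.922 * 2.7928 = 97.425%
Step 2: C_now = 57.81 * 97.425/100 = 56.321 Ah
Step 3: E_pack = V * C_now = 309.3 * 56.321 = 17420 Wh
Step 4: range = E_pack / consumption = 17420 / 180.2 = 96.67 km

96.67 km


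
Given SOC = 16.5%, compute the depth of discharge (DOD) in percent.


Complement of SOC: DOD = 100% - 16.5% = 83.5%

83.5%


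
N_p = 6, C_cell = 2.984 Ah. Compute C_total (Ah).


Parallel capacities add: 6 * 2.984 Ah = 17.904 Ah

17.904 Ah


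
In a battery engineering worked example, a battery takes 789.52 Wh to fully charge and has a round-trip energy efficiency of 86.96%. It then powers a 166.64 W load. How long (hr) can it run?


Step 1: E_discharge = eta/100 * E_charge = 86.96/100 * 789.52 = 686.57 Wh
Step 2: t = E_discharge / P = 686.57 / 166.64 = 4.120 hr

4.120 hr


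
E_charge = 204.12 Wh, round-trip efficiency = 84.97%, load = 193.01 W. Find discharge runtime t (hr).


Step 1: E_discharge = eta/100 * E_charge = 84.97/100 * 204.12 = 173.44 Wh
Step 2: t = E_discharge / P = 173.44 / 193.01 = 0.8986 hr

0.8986 hr


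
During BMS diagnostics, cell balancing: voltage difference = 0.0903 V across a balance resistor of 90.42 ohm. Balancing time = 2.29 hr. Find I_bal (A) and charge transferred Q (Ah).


First, Ohm's law: I_bal = 0.0903 V / 90.42 ohm = 9.9867e-04 A
Then Q = I * t = 9.9867e-04 A * 2.29 hr = 0.002287 Ah

I=9.9867e-04 A, Q=0.002287 Ah


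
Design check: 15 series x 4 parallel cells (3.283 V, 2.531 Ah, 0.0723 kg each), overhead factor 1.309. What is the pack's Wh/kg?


Step 1: V_pack = 15 * 3.283 = 49.245 V
Step 2: C_pack = 4 * 2.531 = 10.124 Ah
Step 3: E_pack = V_pack * C_pack = 49.245 * 10.124 = 498.56 Wh
Step 4: m_pack = 15 * 4 * 0.0723 * 1.309 = 5.6784 kg
Step 5: ED = E_pack / m_pack = 498.56 / 5.6784 = 87.80 Wh/kg

87.80 Wh/kg


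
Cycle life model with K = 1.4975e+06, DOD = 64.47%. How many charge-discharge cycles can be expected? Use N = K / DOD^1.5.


Step 1: DOD^1.5 = 64.47^1.5 = 517.65
Step 2: N = 1.4975e+06 / 517.65 = 2893 cycles

2893 cycles


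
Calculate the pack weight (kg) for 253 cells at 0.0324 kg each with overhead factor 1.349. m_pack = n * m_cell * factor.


Cell mass sum = 253 * 0.0324 = 8.1972 kg
With overhead 1.349: m_pack = 8.1972 * 1.349 = 11.06 kg

11.06 kg


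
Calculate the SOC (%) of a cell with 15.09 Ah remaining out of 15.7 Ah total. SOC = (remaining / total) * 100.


SOC = (remaining / total) * 100 = (15.09 / 15.7) * 100 = 96.11%

96.11%


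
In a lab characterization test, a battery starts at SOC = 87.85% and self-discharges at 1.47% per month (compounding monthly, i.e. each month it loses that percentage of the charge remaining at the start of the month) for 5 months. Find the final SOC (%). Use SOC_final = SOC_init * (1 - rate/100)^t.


Monthly retention factor = 1 - 1.47/100 = 0.9853
Over 5 months: factor^5 = 0.92863
SOC_final = 87.85 * 0.92863 = 81.58%

81.58%


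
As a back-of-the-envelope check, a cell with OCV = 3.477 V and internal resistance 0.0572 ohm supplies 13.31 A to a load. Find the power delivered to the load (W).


Step 1: V_terminal = OCV - I*R = 3.477 - 13.31 * 0.0572 = 2.7157 V
Step 2: P_out = V_terminal * I = 2.7157 * 13.31 = 36.15 W

36.15 W


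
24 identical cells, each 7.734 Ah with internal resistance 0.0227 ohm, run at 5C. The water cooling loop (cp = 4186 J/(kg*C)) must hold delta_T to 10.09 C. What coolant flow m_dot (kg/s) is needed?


Step 1: I = 5 * 7.734 = 38.67 A
Step 2: Q_cell = I^2 * R = 38.67^2 * 0.0227 = 33.945 W
Step 3: Q_total = 24 * 33.945 = 814.68 W
Step 4: m_dot = Q_total / (cp * dT) = 814.68 / (4186 * 10.09) = 0.01929 kg/s

0.01929 kg/s


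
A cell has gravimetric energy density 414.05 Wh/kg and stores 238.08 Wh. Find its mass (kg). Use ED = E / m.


m = E / ED = 238.08 / 414.05 = 0.5750 kg

0.5750 kg


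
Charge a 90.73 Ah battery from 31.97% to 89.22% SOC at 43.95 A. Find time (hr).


delta_Ah = 90.73 * (89.22 - 31.97) / 100 = 51.943 Ah
t = delta_Ah / I = 51.943 / 43.95 = 1.182 hr

1.182 hr


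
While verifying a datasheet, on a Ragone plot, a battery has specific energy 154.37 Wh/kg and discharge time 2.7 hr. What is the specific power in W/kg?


Specific power = 154.37 Wh/kg / 2.7 hr = 57.17 W/kg

57.17 W/kg


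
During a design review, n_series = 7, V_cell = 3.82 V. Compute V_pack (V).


With 7 cells in series at 3.82 V each, V_pack = 26.74 V

26.74 V


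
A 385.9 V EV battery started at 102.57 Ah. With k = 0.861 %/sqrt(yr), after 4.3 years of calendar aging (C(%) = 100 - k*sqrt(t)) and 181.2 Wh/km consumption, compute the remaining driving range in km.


Step 1: capacity retention = 100 - 0.861 * sqrt(4.3) = 100 - 0.861 * 2.0736 = 98.215%
Step 2: C_now = 102.57 * 98.215/100 = 100.74 Ah
Step 3: E_pack = V * C_now = 385.9 * 100.74 = 38876 Wh
Step 4: range = E_pack / consumption = 38876 / 181.2 = 214.5 km

214.5 km


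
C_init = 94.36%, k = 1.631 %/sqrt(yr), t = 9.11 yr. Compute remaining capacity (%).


Step 1: sqrt(9.11 yr) = 3.0183
Step 2: drop = 1.631 * 3.0183 = 4.9228
Step 3: C_final = 94.36 - 4.9228 = 89.44%

89.44%


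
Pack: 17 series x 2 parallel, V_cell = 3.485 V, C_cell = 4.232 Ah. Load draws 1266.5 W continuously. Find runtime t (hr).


Step 1: E_pack = Ns * V_cell * Np * C_cell = 17 * 3.485 * 2 * 4.232 = 501.45 Wh
Step 2: t = E_pack / P = 501.45 / 1266.5 = 0.3959 hr

0.3959 hr


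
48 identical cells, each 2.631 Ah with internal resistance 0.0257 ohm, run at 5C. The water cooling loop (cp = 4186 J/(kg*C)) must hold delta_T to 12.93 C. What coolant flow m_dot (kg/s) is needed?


Step 1: I = 5 * 2.631 = 13.155 A
Step 2: Q_cell = I^2 * R = 13.155^2 * 0.0257 = 4.4475 W
Step 3: Q_total = 48 * 4.4475 = 213.48 W
Step 4: m_dot = Q_total / (cp * dT) = 213.48 / (4186 * 12.93) = 0.003944 kg/s

0.003944 kg/s


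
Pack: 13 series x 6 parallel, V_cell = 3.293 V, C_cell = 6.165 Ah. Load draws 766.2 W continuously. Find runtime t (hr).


Step 1: E_pack = Ns * V_cell * Np * C_cell = 13 * 3.293 * 6 * 6.165 = 1583.5 Wh
Step 2: t = E_pack / P = 1583.5 / 766.2 = 2.067 hr

2.067 hr


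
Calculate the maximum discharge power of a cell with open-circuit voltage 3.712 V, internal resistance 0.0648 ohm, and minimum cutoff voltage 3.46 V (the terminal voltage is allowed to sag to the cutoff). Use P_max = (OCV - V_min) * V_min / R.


P_max = (OCV - V_min) * V_min / R = (3.712 - 3.46) * 3.46 / 0.0648 = 0.252 * 3.46 / 0.0648 = 13.46 W

13.46 W


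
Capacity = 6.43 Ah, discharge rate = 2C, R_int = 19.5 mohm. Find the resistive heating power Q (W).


Convert: R = 19.5 mohm = 0.0195 ohm
Step 1: I = C_rate * capacity = 2 * 6.43 = 12.86 A
Step 2: Q = I^2 * R = 12.86^2 * 0.0195 = 165.38 * 0.0195 = 3.225 W

3.225 W


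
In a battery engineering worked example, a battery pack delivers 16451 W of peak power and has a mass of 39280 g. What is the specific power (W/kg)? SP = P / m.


Convert: m = 39280 g = 39.28 kg
Specific power = 16451 W / 39.28 kg = 418.8 W/kg

418.8 W/kg


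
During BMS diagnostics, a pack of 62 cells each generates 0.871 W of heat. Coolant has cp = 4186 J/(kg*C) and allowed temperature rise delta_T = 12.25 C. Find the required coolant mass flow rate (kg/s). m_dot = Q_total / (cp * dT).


Step 1: Total heat Q = 62 * 0.871 W = 54.002 W
Step 2: denom = cp * dT = 4186 * 12.25 = 51279
Step 3: m_dot = 54.002 / 51279 = 0.001053 kg/s

0.001053 kg/s


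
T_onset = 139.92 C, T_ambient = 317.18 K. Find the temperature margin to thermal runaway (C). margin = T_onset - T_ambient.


Convert: T_ambient = 317.18 K = 44.03 C
margin = 139.92 - 44.03 = 95.89 C

95.89 C


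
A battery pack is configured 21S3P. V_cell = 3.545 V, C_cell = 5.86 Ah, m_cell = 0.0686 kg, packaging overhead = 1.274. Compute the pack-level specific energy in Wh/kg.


Step 1: V_pack = 21 * 3.545 = 74.445 V
Step 2: C_pack = 3 * 5.86 = 17.58 Ah
Step 3: E_pack = V_pack * C_pack = 74.445 * 17.58 = 1308.7 Wh
Step 4: m_pack = 21 * 3 * 0.0686 * 1.274 = 5.506 kg
Step 5: ED = E_pack / m_pack = 1308.7 / 5.506 = 237.7 Wh/kg

237.7 Wh/kg


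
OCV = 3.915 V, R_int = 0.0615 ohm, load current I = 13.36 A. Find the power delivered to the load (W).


Step 1: V_terminal = OCV - I*R = 3.915 - 13.36 * 0.0615 = 3.0934 V
Step 2: P_out = V_terminal * I = 3.0934 * 13.36 = 41.33 W

41.33 W


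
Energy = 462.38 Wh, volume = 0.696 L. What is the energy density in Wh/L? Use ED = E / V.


ED = E / V = 462.38 / 0.696 = 664.3 Wh/L

664.3 Wh/L


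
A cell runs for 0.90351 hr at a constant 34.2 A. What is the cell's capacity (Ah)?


C = I * t = 34.2 * 0.90351 = 30.90 Ah

30.90 Ah


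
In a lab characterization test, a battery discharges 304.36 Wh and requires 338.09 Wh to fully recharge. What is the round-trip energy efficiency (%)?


Round-trip efficiency = 304.36/338.09 * 100% = 90.02%

90.02%


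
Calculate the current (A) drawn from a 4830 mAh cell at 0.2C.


Convert: capacity = 4830 mAh = 4.83 Ah
I = C_rate * capacity = 0.2 * 4.83 = 0.966 A

0.966 A


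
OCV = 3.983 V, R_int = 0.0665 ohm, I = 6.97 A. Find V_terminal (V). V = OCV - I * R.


IR drop = 6.97 * 0.0665 = 0.46351 V
V = 3.983 - 0.46351 = 3.519 V

3.519 V


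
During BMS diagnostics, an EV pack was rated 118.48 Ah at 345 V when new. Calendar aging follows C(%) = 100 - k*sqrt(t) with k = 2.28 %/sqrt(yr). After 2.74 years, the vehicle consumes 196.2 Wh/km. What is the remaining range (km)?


Step 1: capacity retention = 100 - 2.28 * sqrt(2.74) = 100 - 2.28 * 1.6553 = 96.226%
Step 2: C_now = 118.48 * 96.226/100 = 114.01 Ah
Step 3: E_pack = V * C_now = 345 * 114.01 = 39333 Wh
Step 4: range = E_pack / consumption = 39333 / 196.2 = 200.5 km

200.5 km


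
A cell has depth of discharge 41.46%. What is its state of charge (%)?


SOC = 100 - DOD = 100 - 41.46 = 58.54%

58.54%


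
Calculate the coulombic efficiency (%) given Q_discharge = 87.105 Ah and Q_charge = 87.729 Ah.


Coulombic efficiency = 87.105/87.729 * 100% = 99.29%

99.29%


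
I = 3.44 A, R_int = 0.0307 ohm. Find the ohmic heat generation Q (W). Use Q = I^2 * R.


I^2 = 11.834
Q = 11.834 * 0.0307 = 0.3633 W

0.3633 W


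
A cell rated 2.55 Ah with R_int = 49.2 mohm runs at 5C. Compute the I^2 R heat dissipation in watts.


Convert: R = 49.2 mohm = 0.0492 ohm
Step 1: I = C_rate * capacity = 5 * 2.55 = 12.75 A
Step 2: Q = I^2 * R = 12.75^2 * 0.0492 = 162.56 * 0.0492 = 7.998 W

7.998 W


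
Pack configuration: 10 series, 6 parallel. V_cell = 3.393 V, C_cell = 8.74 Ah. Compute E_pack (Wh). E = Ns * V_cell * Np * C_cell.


V_pack = 10 * 3.393 = 33.93 V
C_pack = 6 * 8.74 = 52.44 Ah
E = V_pack * C_pack = 33.93 * 52.44 = 1779 Wh

1779 Wh


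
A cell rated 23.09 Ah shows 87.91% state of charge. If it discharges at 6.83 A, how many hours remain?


Step 1: remaining = SOC/100 * C_total = 87.91/100 * 23.09 = 20.298 Ah
Step 2: t = remaining / I = 20.298 / 6.83 = 2.972 hr

2.972 hr


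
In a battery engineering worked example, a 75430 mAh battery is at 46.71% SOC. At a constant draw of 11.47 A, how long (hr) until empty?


Convert: C_total = 75430 mAh = 75.43 Ah
Step 1: remaining = SOC/100 * C_total = 46.71/100 * 75.43 = 35.233 Ah
Step 2: t = remaining / I = 35.233 / 11.47 = 3.072 hr

3.072 hr


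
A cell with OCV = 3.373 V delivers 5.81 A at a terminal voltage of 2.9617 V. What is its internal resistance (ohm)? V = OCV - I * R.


R = (OCV - V) / I = (3.373 - 2.9617) / 5.81 = 0.07079 ohm

0.07079 ohm


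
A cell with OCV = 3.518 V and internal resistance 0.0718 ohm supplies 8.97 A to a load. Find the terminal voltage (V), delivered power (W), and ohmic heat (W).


Step 1: V_terminal = OCV - I*R = 3.518 - 8.97 * 0.0718 = 2.874 V
Step 2: P_out = V_terminal * I = 2.874 * 8.97 = 25.78 W
Step 3: Q = I^2 * R = 8.97^2 * 0.0718 = 5.777 W

V=2.874 V, P=25.78 W, Q=5.777 W


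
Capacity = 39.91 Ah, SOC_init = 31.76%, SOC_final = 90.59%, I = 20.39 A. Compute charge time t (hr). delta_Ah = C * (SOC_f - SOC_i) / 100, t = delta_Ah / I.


delta_Ah = 39.91 * (90.59 - 31.76) / 100 = 23.479 Ah
t = delta_Ah / I = 23.479 / 20.39 = 1.151 hr

1.151 hr


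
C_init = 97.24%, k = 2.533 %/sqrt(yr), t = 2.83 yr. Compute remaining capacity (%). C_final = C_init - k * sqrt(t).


sqrt(t) = sqrt(2.83) = 1.6823
C_final = 97.24 - 2.533 * 1.6823 = 92.98%

92.98%


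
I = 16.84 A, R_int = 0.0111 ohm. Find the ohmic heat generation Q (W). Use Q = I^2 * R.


Q = I^2 * R = 16.84^2 * 0.0111 = 3.148 W

3.148 W


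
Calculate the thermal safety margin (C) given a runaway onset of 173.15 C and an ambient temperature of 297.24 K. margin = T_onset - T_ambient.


Convert: T_ambient = 297.24 K = 24.09 C
margin = 173.15 - 24.09 = 149.06 C

149.06 C


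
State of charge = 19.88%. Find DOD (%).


Complement of SOC: DOD = 100% - 19.88% = 80.12%

80.12%


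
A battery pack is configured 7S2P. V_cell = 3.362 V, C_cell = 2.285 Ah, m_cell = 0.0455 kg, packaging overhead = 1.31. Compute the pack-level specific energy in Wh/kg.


Step 1: V_pack = 7 * 3.362 = 23.534 V
Step 2: C_pack = 2 * 2.285 = 4.57 Ah
Step 3: E_pack = V_pack * C_pack = 23.534 * 4.57 = 107.55 Wh
Step 4: m_pack = 7 * 2 * 0.0455 * 1.31 = 0.83447 kg
Step 5: ED = E_pack / m_pack = 107.55 / 0.83447 = 128.9 Wh/kg

128.9 Wh/kg


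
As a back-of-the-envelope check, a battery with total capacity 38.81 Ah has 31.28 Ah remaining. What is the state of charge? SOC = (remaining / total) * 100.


SOC% = 31.28 / 38.81 * 100 = 80.60%

80.60%


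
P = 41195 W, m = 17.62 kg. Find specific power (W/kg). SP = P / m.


Specific power = 41195 W / 17.62 kg = 2338 W/kg

2338 W/kg


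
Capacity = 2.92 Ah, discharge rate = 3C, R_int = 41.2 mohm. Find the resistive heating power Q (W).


Convert: R = 41.2 mohm = 0.0412 ohm
Step 1: I = C_rate * capacity = 3 * 2.92 = 8.76 A
Step 2: Q = I^2 * R = 8.76^2 * 0.0412 = 76.738 * 0.0412 = 3.162 W

3.162 W


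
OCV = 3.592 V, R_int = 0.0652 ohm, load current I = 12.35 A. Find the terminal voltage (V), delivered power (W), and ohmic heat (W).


Step 1: V_terminal = OCV - I*R = 3.592 - 12.35 * 0.0652 = 2.7868 V
Step 2: P_out = V_terminal * I = 2.7868 * 12.35 = 34.42 W
Step 3: Q = I^2 * R = 12.35^2 * 0.0652 = 9.944 W

V=2.7868 V, P=34.42 W, Q=9.944 W


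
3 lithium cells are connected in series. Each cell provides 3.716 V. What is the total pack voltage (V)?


V_pack = n * V_cell = 3 * 3.716 = 11.148 V

11.148 V


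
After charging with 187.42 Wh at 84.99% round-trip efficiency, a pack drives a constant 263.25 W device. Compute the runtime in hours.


Step 1: E_discharge = eta/100 * E_charge = 84.99/100 * 187.42 = 159.29 Wh
Step 2: t = E_discharge / P = 159.29 / 263.25 = 0.6051 hr

0.6051 hr


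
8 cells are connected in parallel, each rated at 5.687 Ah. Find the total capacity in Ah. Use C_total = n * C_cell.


C_total = 8 * 5.687 = 45.496 Ah

45.496 Ah


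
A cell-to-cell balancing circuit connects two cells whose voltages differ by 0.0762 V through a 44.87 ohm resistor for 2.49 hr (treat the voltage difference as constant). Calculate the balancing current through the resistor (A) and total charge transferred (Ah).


I_bal = dV / R = 0.0762 / 44.87 = 0.0016982 A
Q = I_bal * t = 0.0016982 * 2.49 = 0.004229 Ah

I=0.0016982 A, Q=0.004229 Ah


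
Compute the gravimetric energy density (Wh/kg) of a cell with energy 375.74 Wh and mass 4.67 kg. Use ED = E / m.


ED = E / m = 375.74 / 4.67 = 80.46 Wh/kg

80.46 Wh/kg


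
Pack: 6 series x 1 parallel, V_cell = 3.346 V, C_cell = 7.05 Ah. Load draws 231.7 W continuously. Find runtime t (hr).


Step 1: E_pack = Ns * V_cell * Np * C_cell = 6 * 3.346 * 1 * 7.05 = 141.54 Wh
Step 2: t = E_pack / P = 141.54 / 231.7 = 0.6109 hr

0.6109 hr


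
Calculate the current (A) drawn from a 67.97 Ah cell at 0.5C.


I = C_rate * capacity = 0.5 * 67.97 = 33.985 A

33.985 A


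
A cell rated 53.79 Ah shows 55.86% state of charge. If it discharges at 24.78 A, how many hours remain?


Step 1: remaining = SOC/100 * C_total = 55.86/100 * 53.79 = 30.047 Ah
Step 2: t = remaining / I = 30.047 / 24.78 = 1.213 hr

1.213 hr


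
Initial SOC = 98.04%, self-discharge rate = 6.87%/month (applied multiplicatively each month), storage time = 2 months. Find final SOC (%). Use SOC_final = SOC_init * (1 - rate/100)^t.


decay = (1 - 6.87/100)^2 = 0.86732
SOC_final = 98.04 * 0.86732 = 85.03%

85.03%


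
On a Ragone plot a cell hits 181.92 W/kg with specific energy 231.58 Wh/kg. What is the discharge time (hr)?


t = E / P = 231.58 / 181.92 = 1.273 hr

1.273 hr


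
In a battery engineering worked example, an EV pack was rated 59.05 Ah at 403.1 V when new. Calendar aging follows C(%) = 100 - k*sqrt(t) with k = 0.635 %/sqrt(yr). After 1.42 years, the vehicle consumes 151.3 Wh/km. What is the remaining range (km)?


Step 1: capacity retention = 100 - 0.635 * sqrt(1.42) = 100 - 0.635 * 1.1916 = 99.243%
Step 2: C_now = 59.05 * 99.243/100 = 58.603 Ah
Step 3: E_pack = V * C_now = 403.1 * 58.603 = 23623 Wh
Step 4: range = E_pack / consumption = 23623 / 151.3 = 156.1 km

156.1 km


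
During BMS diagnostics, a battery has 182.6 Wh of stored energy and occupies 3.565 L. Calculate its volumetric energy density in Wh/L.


Volumetric ED = 182.6 Wh / 3.565 L = 51.22 Wh/L

51.22 Wh/L


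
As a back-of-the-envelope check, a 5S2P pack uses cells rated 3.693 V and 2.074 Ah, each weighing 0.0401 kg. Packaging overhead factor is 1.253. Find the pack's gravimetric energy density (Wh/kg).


Step 1: V_pack = 5 * 3.693 = 18.465 V
Step 2: C_pack = 2 * 2.074 = 4.148 Ah
Step 3: E_pack = V_pack * C_pack = 18.465 * 4.148 = 76.593 Wh
Step 4: m_pack = 5 * 2 * 0.0401 * 1.253 = 0.50245 kg
Step 5: ED = E_pack / m_pack = 76.593 / 0.50245 = 152.4 Wh/kg

152.4 Wh/kg


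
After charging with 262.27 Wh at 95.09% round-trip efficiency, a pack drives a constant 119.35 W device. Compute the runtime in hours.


Step 1: E_discharge = eta/100 * E_charge = 95.09/100 * 262.27 = 249.39 Wh
Step 2: t = E_discharge / P = 249.39 / 119.35 = 2.090 hr

2.090 hr


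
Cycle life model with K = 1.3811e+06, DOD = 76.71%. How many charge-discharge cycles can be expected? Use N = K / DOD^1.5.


DOD^1.5 = 671.86
N = K / DOD^1.5 = 1.3811e+06 / 671.86 = 2056

2056 cycles


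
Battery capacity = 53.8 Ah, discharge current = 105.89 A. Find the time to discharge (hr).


Runtime = 53.8 Ah / 105.89 A = 0.5081 hr

0.5081 hr


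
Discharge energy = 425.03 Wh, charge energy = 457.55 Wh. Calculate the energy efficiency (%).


eta_e = E_dis / E_chg * 100 = 425.03 / 457.55 * 100 = 92.89%

92.89%


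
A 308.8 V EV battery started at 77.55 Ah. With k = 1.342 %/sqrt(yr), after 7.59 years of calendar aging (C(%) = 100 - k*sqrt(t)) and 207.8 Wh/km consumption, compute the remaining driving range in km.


Step 1: capacity retention = 100 - 1.342 * sqrt(7.59) = 100 - 1.342 * 2.755 = 96.303%
Step 2: C_now = 77.55 * 96.303/100 = 74.683 Ah
Step 3: E_pack = V * C_now = 308.8 * 74.683 = 23062 Wh
Step 4: range = E_pack / consumption = 23062 / 207.8 = 111.0 km

111.0 km


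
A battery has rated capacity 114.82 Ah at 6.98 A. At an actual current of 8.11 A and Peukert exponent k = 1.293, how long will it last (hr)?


Step 1: t_rated = C / I_rated = 114.82 / 6.98 = 16.45 hr
Step 2: ratio = 6.98 / 8.11 = 0.86067
Step 3: ratio^k = 0.86067^1.293 = 0.82365
Step 4: t = t_rated * ratio^k = 16.45 * 0.82365 = 13.55 hr

13.55 hr


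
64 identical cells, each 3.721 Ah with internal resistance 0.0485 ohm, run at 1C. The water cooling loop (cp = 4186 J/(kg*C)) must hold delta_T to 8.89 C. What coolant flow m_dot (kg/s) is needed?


Step 1: I = 1 * 3.721 = 3.721 A
Step 2: Q_cell = I^2 * R = 3.721^2 * 0.0485 = 0.67152 W
Step 3: Q_total = 64 * 0.67152 = 42.977 W
Step 4: m_dot = Q_total / (cp * dT) = 42.977 / (4186 * 8.89) = 0.001155 kg/s

0.001155 kg/s


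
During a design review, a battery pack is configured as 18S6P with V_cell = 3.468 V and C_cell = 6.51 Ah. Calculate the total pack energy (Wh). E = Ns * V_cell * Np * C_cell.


E = Ns * Vcell * Np * Ccell = 18 * 3.468 * 6 * 6.51 = 2438 Wh

2438 Wh


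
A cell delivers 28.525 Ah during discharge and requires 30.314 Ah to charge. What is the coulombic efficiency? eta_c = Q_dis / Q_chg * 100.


eta_c = Q_dis / Q_chg * 100 = 28.525 / 30.314 * 100 = 94.10%

94.10%


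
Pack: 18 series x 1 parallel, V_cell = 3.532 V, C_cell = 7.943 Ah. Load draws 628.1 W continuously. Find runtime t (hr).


Step 1: E_pack = Ns * V_cell * Np * C_cell = 18 * 3.532 * 1 * 7.943 = 504.98 Wh
Step 2: t = E_pack / P = 504.98 / 628.1 = 0.8040 hr

0.8040 hr


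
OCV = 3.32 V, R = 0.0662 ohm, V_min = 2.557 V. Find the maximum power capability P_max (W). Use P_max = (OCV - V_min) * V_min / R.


P_max = (OCV - V_min) * V_min / R = (3.32 - 2.557) * 2.557 / 0.0662 = 0.763 * 2.557 / 0.0662 = 29.47 W

29.47 W


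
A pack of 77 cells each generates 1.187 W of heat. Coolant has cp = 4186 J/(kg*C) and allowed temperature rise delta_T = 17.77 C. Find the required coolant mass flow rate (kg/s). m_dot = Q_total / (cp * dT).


Step 1: Total heat Q = 77 * 1.187 W = 91.399 W
Step 2: denom = cp * dT = 4186 * 17.77 = 74385
Step 3: m_dot = 91.399 / 74385 = 0.001229 kg/s

0.001229 kg/s


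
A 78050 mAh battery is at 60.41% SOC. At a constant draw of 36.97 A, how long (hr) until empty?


Convert: C_total = 78050 mAh = 78.05 Ah
Step 1: remaining = SOC/100 * C_total = 60.41/100 * 78.05 = 47.15 Ah
Step 2: t = remaining / I = 47.15 / 36.97 = 1.275 hr

1.275 hr


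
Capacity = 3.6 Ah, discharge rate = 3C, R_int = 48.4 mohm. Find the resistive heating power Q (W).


Convert: R = 48.4 mohm = 0.0484 ohm
Step 1: I = C_rate * capacity = 3 * 3.6 = 10.8 A
Step 2: Q = I^2 * R = 10.8^2 * 0.0484 = 116.64 * 0.0484 = 5.645 W

5.645 W


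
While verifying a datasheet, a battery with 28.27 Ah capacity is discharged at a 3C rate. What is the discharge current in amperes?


At 3C: I = 3 * 28.27 Ah = 84.81 A

84.81 A


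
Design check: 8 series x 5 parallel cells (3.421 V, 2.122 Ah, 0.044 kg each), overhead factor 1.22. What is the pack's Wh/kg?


Step 1: V_pack = 8 * 3.421 = 27.368 V
Step 2: C_pack = 5 * 2.122 = 10.61 Ah
Step 3: E_pack = V_pack * C_pack = 27.368 * 10.61 = 290.37 Wh
Step 4: m_pack = 8 * 5 * 0.044 * 1.22 = 2.1472 kg
Step 5: ED = E_pack / m_pack = 290.37 / 2.1472 = 135.2 Wh/kg

135.2 Wh/kg


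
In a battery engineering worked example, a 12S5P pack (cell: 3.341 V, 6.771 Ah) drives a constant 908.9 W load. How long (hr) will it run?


Step 1: E_pack = Ns * V_cell * Np * C_cell = 12 * 3.341 * 5 * 6.771 = 1357.3 Wh
Step 2: t = E_pack / P = 1357.3 / 908.9 = 1.493 hr

1.493 hr


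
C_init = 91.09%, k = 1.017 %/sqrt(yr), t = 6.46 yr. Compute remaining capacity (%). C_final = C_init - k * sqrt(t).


Step 1: sqrt(6.46 yr) = 2.5417
Step 2: drop = 1.017 * 2.5417 = 2.5849
Step 3: C_final = 91.09 - 2.5849 = 88.51%

88.51%


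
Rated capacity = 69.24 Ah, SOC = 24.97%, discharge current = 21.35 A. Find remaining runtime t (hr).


Step 1: remaining = SOC/100 * C_total = 24.97/100 * 69.24 = 17.289 Ah
Step 2: t = remaining / I = 17.289 / 21.35 = 0.8098 hr

0.8098 hr


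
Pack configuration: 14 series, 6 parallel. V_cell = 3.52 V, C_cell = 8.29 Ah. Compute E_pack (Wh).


V_pack = 14 * 3.52 = 49.28 V
C_pack = 6 * 8.29 = 49.74 Ah
E = V_pack * C_pack = 49.28 * 49.74 = 2451 Wh

2451 Wh


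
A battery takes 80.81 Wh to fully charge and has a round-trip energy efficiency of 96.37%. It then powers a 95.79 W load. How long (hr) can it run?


Step 1: E_discharge = eta/100 * E_charge = 96.37/100 * 80.81 = 77.877 Wh
Step 2: t = E_discharge / P = 77.877 / 95.79 = 0.8130 hr

0.8130 hr


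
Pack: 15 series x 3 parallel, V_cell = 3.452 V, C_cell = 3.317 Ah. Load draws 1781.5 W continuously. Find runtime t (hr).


Step 1: E_pack = Ns * V_cell * Np * C_cell = 15 * 3.452 * 3 * 3.317 = 515.26 Wh
Step 2: t = E_pack / P = 515.26 / 1781.5 = 0.2892 hr

0.2892 hr


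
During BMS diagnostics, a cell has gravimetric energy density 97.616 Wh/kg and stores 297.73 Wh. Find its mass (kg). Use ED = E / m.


m = E / ED = 297.73 / 97.616 = 3.050 kg

3.050 kg


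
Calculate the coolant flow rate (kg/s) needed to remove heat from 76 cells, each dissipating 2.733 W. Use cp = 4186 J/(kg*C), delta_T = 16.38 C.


Step 1: Total heat Q = 76 * 2.733 W = 207.71 W
Step 2: denom = cp * dT = 4186 * 16.38 = 68567
Step 3: m_dot = 207.71 / 68567 = 0.003029 kg/s

0.003029 kg/s


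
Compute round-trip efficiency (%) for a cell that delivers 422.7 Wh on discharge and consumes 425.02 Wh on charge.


Round-trip efficiency = 422.7/425.02 * 100% = 99.45%

99.45%


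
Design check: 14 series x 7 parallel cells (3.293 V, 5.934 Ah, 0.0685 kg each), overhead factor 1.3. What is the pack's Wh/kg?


Step 1: V_pack = 14 * 3.293 = 46.102 V
Step 2: C_pack = 7 * 5.934 = 41.538 Ah
Step 3: E_pack = V_pack * C_pack = 46.102 * 41.538 = 1915 Wh
Step 4: m_pack = 14 * 7 * 0.0685 * 1.3 = 8.7269 kg
Step 5: ED = E_pack / m_pack = 1915 / 8.7269 = 219.4 Wh/kg

219.4 Wh/kg


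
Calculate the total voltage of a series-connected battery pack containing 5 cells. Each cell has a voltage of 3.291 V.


Series voltages add: 5 * 3.291 V = 16.455 V

16.455 V


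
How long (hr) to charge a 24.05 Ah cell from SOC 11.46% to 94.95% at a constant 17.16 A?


delta_Ah = 24.05 * (94.95 - 11.46) / 100 = 20.079 Ah
t = delta_Ah / I = 20.079 / 17.16 = 1.170 hr

1.170 hr


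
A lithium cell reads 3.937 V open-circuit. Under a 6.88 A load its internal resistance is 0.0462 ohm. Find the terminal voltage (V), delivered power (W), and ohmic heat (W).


Step 1: V_terminal = OCV - I*R = 3.937 - 6.88 * 0.0462 = 3.6191 V
Step 2: P_out = V_terminal * I = 3.6191 * 6.88 = 24.90 W
Step 3: Q = I^2 * R = 6.88^2 * 0.0462 = 2.187 W

V=3.6191 V, P=24.90 W, Q=2.187 W


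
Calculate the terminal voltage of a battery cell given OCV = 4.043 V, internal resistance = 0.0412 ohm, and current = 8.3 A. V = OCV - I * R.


V = OCV - I*R = 4.043 - 8.3 * 0.0412 = 3.701 V

3.701 V


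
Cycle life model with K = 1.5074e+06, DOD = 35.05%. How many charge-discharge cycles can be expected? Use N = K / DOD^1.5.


Step 1: DOD^1.5 = 35.05^1.5 = 207.51
Step 2: N = 1.5074e+06 / 207.51 = 7264 cycles

7264 cycles


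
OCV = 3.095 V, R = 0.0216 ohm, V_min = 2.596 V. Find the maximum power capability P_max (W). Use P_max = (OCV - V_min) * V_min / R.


P_max = (OCV - V_min) * V_min / R = (3.095 - 2.596) * 2.596 / 0.0216 = 0.499 * 2.596 / 0.0216 = 59.97 W

59.97 W


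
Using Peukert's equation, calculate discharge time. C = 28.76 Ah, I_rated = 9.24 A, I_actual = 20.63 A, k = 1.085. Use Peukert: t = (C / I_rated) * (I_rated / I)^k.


Step 1: t_rated = C / I_rated = 28.76 / 9.24 = 3.1126 hr
Step 2: ratio = 9.24 / 20.63 = 0.44789
Step 3: ratio^k = 0.44789^1.085 = 0.41833
Step 4: t = t_rated * ratio^k = 3.1126 * 0.41833 = 1.302 hr

1.302 hr


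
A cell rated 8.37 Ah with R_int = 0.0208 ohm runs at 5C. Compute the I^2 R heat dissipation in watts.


Step 1: I = C_rate * capacity = 5 * 8.37 = 41.85 A
Step 2: Q = I^2 * R = 41.85^2 * 0.0208 = 1751.4 * 0.0208 = 36.43 W

36.43 W
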